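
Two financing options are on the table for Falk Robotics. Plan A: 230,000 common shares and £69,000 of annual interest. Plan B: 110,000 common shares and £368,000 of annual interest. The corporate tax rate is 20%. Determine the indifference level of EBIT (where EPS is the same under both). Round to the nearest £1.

Set EPS_A = EPS_B: (EBIT − £69,000)(1 − 0.20) ÷ 230,000 = (EBIT − £368,000)(1 − 0.20) ÷ 110,000.
The (1 − t) factor cancels: (EBIT − 69,000) × 110,000 = (EBIT − 368,000) × 230,000.
Solving, EBIT = (368,000·230,000 − 69,000·110,000) / (230,000 − 110,000) = 77,050,000,000 / 120,000 = 642,083.33.

£642,083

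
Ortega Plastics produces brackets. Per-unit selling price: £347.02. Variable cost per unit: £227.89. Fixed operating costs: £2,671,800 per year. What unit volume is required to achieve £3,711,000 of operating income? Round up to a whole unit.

Each unit contributes £347.02 − £227.89 = £119.13.
Need Q such that Q × £119.13 − £2,671,800 = £3,711,000, i.e. Q = £6,382,800 / £119.13 = 53,578.44 → 53,579.

53,579 brackets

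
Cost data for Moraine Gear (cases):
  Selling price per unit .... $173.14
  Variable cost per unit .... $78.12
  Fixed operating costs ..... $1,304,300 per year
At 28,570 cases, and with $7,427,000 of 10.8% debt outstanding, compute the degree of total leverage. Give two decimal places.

4.46

At 28,570 units, contribution = 28,570 × $95.02 = $2,714,721.40.
Subtracting fixed costs: EBIT = $2,714,721.40 − $1,304,300 = $1,410,421.40. Interest = $802,116.00, so EBIT − I = $608,305.40.
DCL = contribution ÷ (EBIT − I) = $2,714,721.40 ÷ $608,305.40 = 4.4628.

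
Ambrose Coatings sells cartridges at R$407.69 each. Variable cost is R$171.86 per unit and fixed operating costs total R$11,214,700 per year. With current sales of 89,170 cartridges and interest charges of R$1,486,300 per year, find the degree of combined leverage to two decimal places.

2.53

Contribution at this volume is 89,170 × R$235.83 = R$21,028,961.10.
Operating income = contribution − fixed costs = R$21,028,961.10 − R$11,214,700 = R$9,814,261.10. Interest = R$1,486,300.00.
DOL = R$21,028,961.10 ÷ R$9,814,261.10 = 2.1427; DFL = R$9,814,261.10 ÷ R$8,327,961.10 = 1.1785.
DCL = DOL × DFL = 2.1427 × 1.1785 = 2.5252.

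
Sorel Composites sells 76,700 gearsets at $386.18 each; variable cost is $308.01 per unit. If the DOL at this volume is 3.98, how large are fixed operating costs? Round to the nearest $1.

Total contribution margin = 76,700 × $78.17 = $5,995,639.00.
DOL = contribution / EBIT, so EBIT = $5,995,639.00 / 3.98 = $1,506,441.96.
And FC = contribution − EBIT = $5,995,639.00 − $1,506,441.96 = $4,489,197.

$4,489,197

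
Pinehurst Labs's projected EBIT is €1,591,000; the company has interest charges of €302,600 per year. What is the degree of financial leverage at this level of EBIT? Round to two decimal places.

Interest = €302,600.00.
DFL = EBIT ÷ (EBIT − I) = €1,591,000 ÷ (€1,591,000 − €302,600.00) = €1,591,000 ÷ €1,288,400.00 = 1.2349.

1.23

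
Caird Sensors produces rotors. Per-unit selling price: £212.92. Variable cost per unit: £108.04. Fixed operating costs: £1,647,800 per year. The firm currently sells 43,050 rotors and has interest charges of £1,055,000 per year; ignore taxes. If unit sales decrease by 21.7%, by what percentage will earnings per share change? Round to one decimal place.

Total contribution margin = 43,050 × £104.88 = £4,515,084.00.
Operating income = contribution − fixed costs = £4,515,084.00 − £1,647,800 = £2,867,284.00.
After interest of £1,055,000.00, pre-tax earnings = £1,812,284.00.
Degree of combined leverage = contribution ÷ (EBIT − I) = £4,515,084.00 ÷ £1,812,284.00 = 2.4914.
%ΔEPS = DCL × %ΔSales = 2.4914 × -21.7% = -54.1%.

-54.1%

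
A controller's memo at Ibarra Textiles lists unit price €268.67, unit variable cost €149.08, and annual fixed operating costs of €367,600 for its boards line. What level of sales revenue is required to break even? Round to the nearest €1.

€825,847

CM per unit = €268.67 − €149.08 = €119.59; CM ratio = €119.59 / €268.67 = 0.4451.
Break-even revenue = fixed costs × price ÷ CM = €367,600 × €268.67 ÷ €119.59 = €825,847.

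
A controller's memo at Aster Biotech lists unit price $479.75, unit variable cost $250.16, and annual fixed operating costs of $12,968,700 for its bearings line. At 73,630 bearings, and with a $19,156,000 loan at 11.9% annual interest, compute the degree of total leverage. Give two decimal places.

10.21

Total contribution margin = 73,630 × $229.59 = $16,904,711.70.
Operating income = contribution − fixed costs = $16,904,711.70 − $12,968,700 = $3,936,011.70. Interest = $2,279,564.00, so EBIT − I = $1,656,447.70.
DCL = contribution ÷ (EBIT − I) = $16,904,711.70 ÷ $1,656,447.70 = 10.2054.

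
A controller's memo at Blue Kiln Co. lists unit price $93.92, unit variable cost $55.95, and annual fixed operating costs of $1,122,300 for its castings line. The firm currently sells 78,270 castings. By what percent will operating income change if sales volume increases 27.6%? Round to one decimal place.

Total contribution margin = 78,270 × $37.97 = $2,971,911.90.
Subtracting fixed costs: EBIT = $2,971,911.90 − $1,122,300 = $1,849,611.90.
DOL = contribution ÷ EBIT = $2,971,911.90 ÷ $1,849,611.90 = 1.6068.
Operating income changes by 1.6068 × +27.6% = +44.3%.

+44.3%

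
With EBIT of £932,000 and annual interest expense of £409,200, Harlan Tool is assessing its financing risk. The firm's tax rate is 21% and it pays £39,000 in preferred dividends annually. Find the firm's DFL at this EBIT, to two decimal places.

1.97

Annual interest charges come to £409,200.00.
Pre-tax preferred-dividend burden = £39,000 ÷ (1 − 0.21) = £49,367.09.
DFL = EBIT ÷ [EBIT − I − D_p/(1−t)] = £932,000 ÷ [£932,000 − £409,200.00 − £49,367.09] = £932,000 ÷ £473,432.91 = 1.9686.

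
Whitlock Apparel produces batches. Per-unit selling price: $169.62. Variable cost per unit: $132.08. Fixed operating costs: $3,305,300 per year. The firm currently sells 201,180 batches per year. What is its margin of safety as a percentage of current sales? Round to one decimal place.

Contribution margin per unit = $169.62 − $132.08 = $37.54. Break-even units = $3,305,300 ÷ $37.54 = 88,047.42; break-even revenue = 88,047.42 × $169.62 = $14,934,602.72.
Current sales = 201,180 × $169.62 = $34,124,151.60.
Margin of safety = ($34,124,151.60 − $14,934,602.72) ÷ $34,124,151.60 = 56.2%.

56.2%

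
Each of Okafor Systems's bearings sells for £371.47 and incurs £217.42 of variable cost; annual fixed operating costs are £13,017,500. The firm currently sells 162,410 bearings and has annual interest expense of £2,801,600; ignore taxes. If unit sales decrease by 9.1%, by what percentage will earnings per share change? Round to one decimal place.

Total contribution margin = 162,410 × £154.05 = £25,019,260.50.
Subtracting fixed costs: EBIT = £25,019,260.50 − £13,017,500 = £12,001,760.50.
Interest = £2,801,600.00, so EBIT − I = £9,200,160.50.
Degree of combined leverage = contribution ÷ (EBIT − I) = £25,019,260.50 ÷ £9,200,160.50 = 2.7194.
%ΔEPS = DCL × %ΔSales = 2.7194 × -9.1% = -24.7%.

-24.7%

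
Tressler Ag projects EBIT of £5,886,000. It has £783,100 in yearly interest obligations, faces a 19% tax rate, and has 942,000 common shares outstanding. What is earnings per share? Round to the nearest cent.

£4.39

Pre-tax income = £5,886,000 − £783,100.00 = £5,102,900.00.
Net income = £5,102,900.00 × (1 − 0.19) = £4,133,349.00.
EPS = £4,133,349.00 ÷ 942,000 = £4.39.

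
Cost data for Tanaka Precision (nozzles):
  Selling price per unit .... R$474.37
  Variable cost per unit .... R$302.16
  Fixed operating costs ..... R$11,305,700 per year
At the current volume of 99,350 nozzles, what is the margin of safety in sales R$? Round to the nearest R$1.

R$15,985,956

Unit CM = price − variable cost = R$474.37 − R$302.16 = R$172.21. Break-even units = R$11,305,700 ÷ R$172.21 = 65,650.66; break-even revenue = 65,650.66 × R$474.37 = R$31,142,703.15.
Actual sales revenue = 99,350 × R$474.37 = R$47,128,659.50.
Margin of safety = R$47,128,659.50 − R$31,142,703.15 = R$15,985,956.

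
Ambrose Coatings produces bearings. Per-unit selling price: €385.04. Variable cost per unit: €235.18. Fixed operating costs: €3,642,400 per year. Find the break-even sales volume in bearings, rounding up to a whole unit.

24,306 bearings

Each unit contributes €385.04 − €235.18 = €149.86.
Break-even Q = €3,642,400 / €149.86 = 24,305.35 → 24,306 bearings.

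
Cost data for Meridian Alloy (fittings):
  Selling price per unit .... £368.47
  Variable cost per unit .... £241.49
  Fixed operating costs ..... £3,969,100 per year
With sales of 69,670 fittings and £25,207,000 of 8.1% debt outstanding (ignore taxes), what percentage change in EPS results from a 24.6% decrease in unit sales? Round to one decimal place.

-76.7%

Contribution at this volume is 69,670 × £126.98 = £8,846,696.60.
Operating income = contribution − fixed costs = £8,846,696.60 − £3,969,100 = £4,877,596.60.
Interest = £2,041,767.00, so EBIT − I = £2,835,829.60.
Degree of combined leverage = contribution ÷ (EBIT − I) = £8,846,696.60 ÷ £2,835,829.60 = 3.1196.
%ΔEPS = DCL × %ΔSales = 3.1196 × -24.6% = -76.7%.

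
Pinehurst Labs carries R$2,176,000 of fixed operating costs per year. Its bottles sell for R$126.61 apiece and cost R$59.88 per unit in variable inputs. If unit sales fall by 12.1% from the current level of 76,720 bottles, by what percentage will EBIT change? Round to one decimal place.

At 76,720 units, contribution = 76,720 × R$66.73 = R$5,119,525.60.
Subtracting fixed costs: EBIT = R$5,119,525.60 − R$2,176,000 = R$2,943,525.60.
Degree of operating leverage = R$5,119,525.60 / R$2,943,525.60 = 1.7392.
%ΔEBIT = DOL × %ΔSales = 1.7392 × -12.1% = -21.0%.

-21.0%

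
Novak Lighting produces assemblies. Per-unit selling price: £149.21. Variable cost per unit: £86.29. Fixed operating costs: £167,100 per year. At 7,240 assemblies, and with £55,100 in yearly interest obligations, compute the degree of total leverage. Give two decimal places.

1.95

Total contribution margin = 7,240 × £62.92 = £455,540.80.
EBIT = £455,540.80 − £167,100 = £288,440.80. Interest = £55,100.00.
DOL = £455,540.80 ÷ £288,440.80 = 1.5793; DFL = £288,440.80 ÷ £233,340.80 = 1.2361.
DCL = DOL × DFL = 1.5793 × 1.2361 = 1.9522.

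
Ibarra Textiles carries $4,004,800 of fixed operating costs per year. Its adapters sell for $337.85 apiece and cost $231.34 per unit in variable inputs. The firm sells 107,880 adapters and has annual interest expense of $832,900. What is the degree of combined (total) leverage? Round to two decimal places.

Total contribution margin = 107,880 × $106.51 = $11,490,298.80.
EBIT = $11,490,298.80 − $4,004,800 = $7,485,498.80. Interest = $832,900.00.
DOL = $11,490,298.80 ÷ $7,485,498.80 = 1.5350; DFL = $7,485,498.80 ÷ $6,652,598.80 = 1.1252.
DCL = DOL × DFL = 1.5350 × 1.1252 = 1.7272.

1.73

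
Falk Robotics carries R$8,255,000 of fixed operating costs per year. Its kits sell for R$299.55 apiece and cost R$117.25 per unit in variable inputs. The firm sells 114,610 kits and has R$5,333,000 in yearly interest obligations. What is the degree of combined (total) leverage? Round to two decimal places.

Contribution at this volume is 114,610 × R$182.30 = R$20,893,403.00.
Subtracting fixed costs: EBIT = R$20,893,403.00 − R$8,255,000 = R$12,638,403.00. Interest = R$5,333,000.00.
DOL = R$20,893,403.00 ÷ R$12,638,403.00 = 1.6532; DFL = R$12,638,403.00 ÷ R$7,305,403.00 = 1.7300.
DCL = DOL × DFL = 1.6532 × 1.7300 = 2.8600.

2.86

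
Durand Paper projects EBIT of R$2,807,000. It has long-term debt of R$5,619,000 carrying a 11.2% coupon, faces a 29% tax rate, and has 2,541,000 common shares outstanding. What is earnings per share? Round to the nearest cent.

Interest = R$629,328.00, so EBT = R$2,807,000 − R$629,328.00 = R$2,177,672.00.
After tax at 29%: net income = R$2,177,672.00 × 0.71 = R$1,546,147.12.
Per share: R$1,546,147.12 / 2,541,000 shares = R$0.61.

R$0.61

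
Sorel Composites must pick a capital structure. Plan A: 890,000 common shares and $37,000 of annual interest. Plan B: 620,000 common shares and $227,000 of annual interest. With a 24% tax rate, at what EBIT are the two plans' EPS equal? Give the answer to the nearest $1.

Set EPS_A = EPS_B: (EBIT − $37,000)(1 − 0.24) ÷ 890,000 = (EBIT − $227,000)(1 − 0.24) ÷ 620,000.
Cancelling (1 − t) and cross-multiplying: 620,000·(EBIT − 37,000) = 890,000·(EBIT − 227,000).
EBIT × (890,000 − 620,000) = 227,000 × 890,000 − 37,000 × 620,000 = 179,090,000,000, so EBIT = 179,090,000,000 ÷ 270,000 = 663,296.30.

$663,296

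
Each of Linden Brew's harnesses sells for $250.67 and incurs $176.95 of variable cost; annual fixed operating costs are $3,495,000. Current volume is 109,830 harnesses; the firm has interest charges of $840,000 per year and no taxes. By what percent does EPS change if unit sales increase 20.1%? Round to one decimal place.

Total contribution margin = 109,830 × $73.72 = $8,096,667.60.
Subtracting fixed costs: EBIT = $8,096,667.60 − $3,495,000 = $4,601,667.60.
Interest = $840,000.00, so EBIT − I = $3,761,667.60.
Degree of combined leverage = contribution ÷ (EBIT − I) = $8,096,667.60 ÷ $3,761,667.60 = 2.1524.
EPS therefore changes by 2.1524 × (+20.1%) = +43.3%.

+43.3%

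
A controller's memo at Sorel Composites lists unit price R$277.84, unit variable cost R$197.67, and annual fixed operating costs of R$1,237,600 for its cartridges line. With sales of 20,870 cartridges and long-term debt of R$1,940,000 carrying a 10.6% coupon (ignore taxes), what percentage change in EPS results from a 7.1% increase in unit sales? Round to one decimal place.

At 20,870 units, contribution = 20,870 × R$80.17 = R$1,673,147.90.
Operating income = contribution − fixed costs = R$1,673,147.90 − R$1,237,600 = R$435,547.90.
Interest = R$205,640.00, so EBIT − I = R$229,907.90.
Degree of combined leverage = contribution ÷ (EBIT − I) = R$1,673,147.90 ÷ R$229,907.90 = 7.2775.
EPS therefore changes by 7.2775 × (+7.1%) = +51.7%.

+51.7%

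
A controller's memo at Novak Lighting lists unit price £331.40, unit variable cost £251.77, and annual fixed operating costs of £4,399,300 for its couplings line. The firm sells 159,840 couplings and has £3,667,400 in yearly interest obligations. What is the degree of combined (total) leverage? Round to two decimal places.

2.73

At 159,840 units, contribution = 159,840 × £79.63 = £12,728,059.20.
Subtracting fixed costs: EBIT = £12,728,059.20 − £4,399,300 = £8,328,759.20. Interest = £3,667,400.00.
DOL = £12,728,059.20 ÷ £8,328,759.20 = 1.5282; DFL = £8,328,759.20 ÷ £4,661,359.20 = 1.7868.
Combined leverage = 1.5282 × 1.7868 = 2.7306.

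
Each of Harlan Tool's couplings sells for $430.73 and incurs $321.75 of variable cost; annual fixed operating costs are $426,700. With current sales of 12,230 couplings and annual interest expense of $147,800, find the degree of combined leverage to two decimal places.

Contribution at this volume is 12,230 × $108.98 = $1,332,825.40.
Operating income = contribution − fixed costs = $1,332,825.40 − $426,700 = $906,125.40. Interest = $147,800.00.
DOL = $1,332,825.40 ÷ $906,125.40 = 1.4709; DFL = $906,125.40 ÷ $758,325.40 = 1.1949.
Combined leverage = 1.4709 × 1.1949 = 1.7576.

1.76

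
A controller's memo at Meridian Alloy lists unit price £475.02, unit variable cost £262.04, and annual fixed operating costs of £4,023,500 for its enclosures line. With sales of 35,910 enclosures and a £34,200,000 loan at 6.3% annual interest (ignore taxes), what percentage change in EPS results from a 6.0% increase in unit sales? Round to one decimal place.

+31.2%

Total contribution margin = 35,910 × £212.98 = £7,648,111.80.
Operating income = contribution − fixed costs = £7,648,111.80 − £4,023,500 = £3,624,611.80.
After interest of £2,154,600.00, pre-tax earnings = £1,470,011.80.
DCL = total CM / (EBIT − I) = £7,648,111.80 / £1,470,011.80 = 5.2028.
%ΔEPS = DCL × %ΔSales = 5.2028 × +6.0% = +31.2%.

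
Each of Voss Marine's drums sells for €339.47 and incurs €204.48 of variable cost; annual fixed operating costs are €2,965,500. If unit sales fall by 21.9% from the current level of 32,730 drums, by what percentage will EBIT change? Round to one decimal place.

-66.6%

At 32,730 units, contribution = 32,730 × €134.99 = €4,418,222.70.
Operating income = contribution − fixed costs = €4,418,222.70 − €2,965,500 = €1,452,722.70.
DOL = contribution ÷ EBIT = €4,418,222.70 ÷ €1,452,722.70 = 3.0413.
%ΔEBIT = DOL × %ΔSales = 3.0413 × -21.9% = -66.6%.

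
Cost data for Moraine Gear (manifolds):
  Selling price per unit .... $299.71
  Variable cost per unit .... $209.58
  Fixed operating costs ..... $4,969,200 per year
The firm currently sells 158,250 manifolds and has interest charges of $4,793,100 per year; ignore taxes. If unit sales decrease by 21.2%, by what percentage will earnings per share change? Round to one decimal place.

Total contribution margin = 158,250 × $90.13 = $14,263,072.50.
Operating income = contribution − fixed costs = $14,263,072.50 − $4,969,200 = $9,293,872.50.
Interest = $4,793,100.00, so EBIT − I = $4,500,772.50.
Degree of combined leverage = contribution ÷ (EBIT − I) = $14,263,072.50 ÷ $4,500,772.50 = 3.1690.
%ΔEPS = DCL × %ΔSales = 3.1690 × -21.2% = -67.2%.

-67.2%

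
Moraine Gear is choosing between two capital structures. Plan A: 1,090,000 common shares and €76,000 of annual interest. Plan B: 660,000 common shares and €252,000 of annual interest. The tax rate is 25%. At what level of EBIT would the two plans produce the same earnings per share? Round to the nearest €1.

€522,140

Set EPS_A = EPS_B: (EBIT − €76,000)(1 − 0.25) ÷ 1,090,000 = (EBIT − €252,000)(1 − 0.25) ÷ 660,000.
The (1 − t) factor cancels: (EBIT − 76,000) × 660,000 = (EBIT − 252,000) × 1,090,000.
EBIT × (1,090,000 − 660,000) = 252,000 × 1,090,000 − 76,000 × 660,000 = 224,520,000,000, so EBIT = 224,520,000,000 ÷ 430,000 = 522,139.53.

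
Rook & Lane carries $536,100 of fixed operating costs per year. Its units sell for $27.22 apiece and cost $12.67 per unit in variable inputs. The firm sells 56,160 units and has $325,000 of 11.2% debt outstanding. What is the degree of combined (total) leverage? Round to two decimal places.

3.34

At 56,160 units, contribution = 56,160 × $14.55 = $817,128.00.
Subtracting fixed costs: EBIT = $817,128.00 − $536,100 = $281,028.00. Interest = $36,400.00.
DOL = $817,128.00 ÷ $281,028.00 = 2.9076; DFL = $281,028.00 ÷ $244,628.00 = 1.1488.
Combined leverage = 2.9076 × 1.1488 = 3.3403.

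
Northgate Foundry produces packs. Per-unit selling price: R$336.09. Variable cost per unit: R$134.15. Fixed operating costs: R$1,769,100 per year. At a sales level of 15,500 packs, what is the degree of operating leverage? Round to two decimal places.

2.30

Contribution at this volume is 15,500 × R$201.94 = R$3,130,070.00.
EBIT = R$3,130,070.00 − R$1,769,100 = R$1,360,970.00.
Degree of operating leverage = R$3,130,070.00 / R$1,360,970.00 = 2.2999.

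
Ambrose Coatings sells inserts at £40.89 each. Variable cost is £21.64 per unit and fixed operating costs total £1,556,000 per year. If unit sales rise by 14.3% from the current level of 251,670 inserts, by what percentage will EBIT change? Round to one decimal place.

Total contribution margin = 251,670 × £19.25 = £4,844,647.50.
Subtracting fixed costs: EBIT = £4,844,647.50 − £1,556,000 = £3,288,647.50.
So DOL = total CM / EBIT = £4,844,647.50 / £3,288,647.50 = 1.4731.
So EBIT moves 1.4731 × (+14.3%) = +21.1%.

+21.1%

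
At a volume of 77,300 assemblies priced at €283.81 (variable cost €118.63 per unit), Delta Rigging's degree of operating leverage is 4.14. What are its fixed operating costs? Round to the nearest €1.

€9,684,256

Total contribution margin = 77,300 × €165.18 = €12,768,414.00.
DOL = contribution / EBIT, so EBIT = €12,768,414.00 / 4.14 = €3,084,157.97.
Fixed costs = CM − EBIT = €12,768,414.00 − €3,084,157.97 = €9,684,256.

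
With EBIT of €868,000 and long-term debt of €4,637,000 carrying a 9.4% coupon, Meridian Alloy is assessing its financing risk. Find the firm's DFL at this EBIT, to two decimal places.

Annual interest charges come to €435,878.00.
Degree of financial leverage = EBIT / (EBIT − interest) = €868,000 / €432,122.00 = 2.0087.

2.01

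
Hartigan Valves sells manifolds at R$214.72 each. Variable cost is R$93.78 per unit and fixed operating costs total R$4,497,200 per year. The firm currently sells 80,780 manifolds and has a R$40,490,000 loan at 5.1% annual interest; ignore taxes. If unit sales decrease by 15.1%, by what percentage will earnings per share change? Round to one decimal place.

-46.0%

At 80,780 units, contribution = 80,780 × R$120.94 = R$9,769,533.20.
Operating income = contribution − fixed costs = R$9,769,533.20 − R$4,497,200 = R$5,272,333.20.
After interest of R$2,064,990.00, pre-tax earnings = R$3,207,343.20.
Degree of combined leverage = contribution ÷ (EBIT − I) = R$9,769,533.20 ÷ R$3,207,343.20 = 3.0460.
%ΔEPS = DCL × %ΔSales = 3.0460 × -15.1% = -46.0%.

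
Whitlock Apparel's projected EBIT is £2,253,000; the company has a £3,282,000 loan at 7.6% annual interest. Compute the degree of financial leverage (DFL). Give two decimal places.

Annual interest charges come to £249,432.00.
Degree of financial leverage = EBIT / (EBIT − interest) = £2,253,000 / £2,003,568.00 = 1.1245.

1.12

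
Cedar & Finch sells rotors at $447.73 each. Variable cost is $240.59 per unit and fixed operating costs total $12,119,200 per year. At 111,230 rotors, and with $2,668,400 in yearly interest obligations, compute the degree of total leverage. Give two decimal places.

Total contribution margin = 111,230 × $207.14 = $23,040,182.20.
Subtracting fixed costs: EBIT = $23,040,182.20 − $12,119,200 = $10,920,982.20. Interest = $2,668,400.00.
DOL = $23,040,182.20 ÷ $10,920,982.20 = 2.1097; DFL = $10,920,982.20 ÷ $8,252,582.20 = 1.3233.
DCL = DOL × DFL = 2.1097 × 1.3233 = 2.7918.

2.79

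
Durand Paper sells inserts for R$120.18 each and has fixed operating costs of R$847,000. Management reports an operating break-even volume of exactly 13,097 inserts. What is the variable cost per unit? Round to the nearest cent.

R$55.51

At break-even, FC = Q × (P − VC), so P − VC = R$847,000 ÷ 13,097 = R$64.6713.
Variable cost per unit = R$120.18 − R$64.6713 = R$55.51.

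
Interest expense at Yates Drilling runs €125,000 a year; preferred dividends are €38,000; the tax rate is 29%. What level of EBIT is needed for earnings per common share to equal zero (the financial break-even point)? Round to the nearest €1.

Preferred dividends are paid after tax, so their pre-tax equivalent is €38,000 ÷ (1 − 0.29) = €53,521.13.
Financial break-even EBIT = interest + D_p ÷ (1 − t) = €125,000 + €53,521.13 = €178,521.13.

€178,521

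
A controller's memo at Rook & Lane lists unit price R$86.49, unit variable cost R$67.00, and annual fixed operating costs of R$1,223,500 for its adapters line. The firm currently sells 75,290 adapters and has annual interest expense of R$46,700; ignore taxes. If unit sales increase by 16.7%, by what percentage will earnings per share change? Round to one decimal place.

+124.3%

Total contribution margin = 75,290 × R$19.49 = R$1,467,402.10.
Subtracting fixed costs: EBIT = R$1,467,402.10 − R$1,223,500 = R$243,902.10.
After interest of R$46,700.00, pre-tax earnings = R$197,202.10.
Degree of combined leverage = contribution ÷ (EBIT − I) = R$1,467,402.10 ÷ R$197,202.10 = 7.4411.
%ΔEPS = DCL × %ΔSales = 7.4411 × +16.7% = +124.3%.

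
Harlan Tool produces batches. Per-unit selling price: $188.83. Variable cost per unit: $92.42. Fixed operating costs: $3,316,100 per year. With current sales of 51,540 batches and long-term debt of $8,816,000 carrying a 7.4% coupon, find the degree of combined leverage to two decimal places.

4.97

Contribution at this volume is 51,540 × $96.41 = $4,968,971.40.
Subtracting fixed costs: EBIT = $4,968,971.40 − $3,316,100 = $1,652,871.40. Interest = $652,384.00.
DOL = $4,968,971.40 ÷ $1,652,871.40 = 3.0063; DFL = $1,652,871.40 ÷ $1,000,487.40 = 1.6521.
Combined leverage = 3.0063 × 1.6521 = 4.9667.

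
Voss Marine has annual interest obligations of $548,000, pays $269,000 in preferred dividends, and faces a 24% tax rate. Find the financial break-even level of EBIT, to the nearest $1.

$901,947

Preferred dividends are paid after tax, so their pre-tax equivalent is $269,000 ÷ (1 − 0.24) = $353,947.37.
EPS = 0 when EBIT covers interest plus the pre-tax preferred burden: $548,000 + $353,947.37 = $901,947.37.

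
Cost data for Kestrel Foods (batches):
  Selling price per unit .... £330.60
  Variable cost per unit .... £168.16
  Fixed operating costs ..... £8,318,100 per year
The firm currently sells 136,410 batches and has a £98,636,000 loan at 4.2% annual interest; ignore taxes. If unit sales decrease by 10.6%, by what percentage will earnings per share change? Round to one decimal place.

Contribution at this volume is 136,410 × £162.44 = £22,158,440.40.
Subtracting fixed costs: EBIT = £22,158,440.40 − £8,318,100 = £13,840,340.40.
Interest = £4,142,712.00, so EBIT − I = £9,697,628.40.
Degree of combined leverage = contribution ÷ (EBIT − I) = £22,158,440.40 ÷ £9,697,628.40 = 2.2849.
%ΔEPS = DCL × %ΔSales = 2.2849 × -10.6% = -24.2%.

-24.2%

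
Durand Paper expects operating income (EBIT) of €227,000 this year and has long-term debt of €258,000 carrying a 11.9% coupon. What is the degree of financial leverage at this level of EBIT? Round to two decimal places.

Annual interest charges come to €30,702.00.
DFL = EBIT ÷ (EBIT − I) = €227,000 ÷ (€227,000 − €30,702.00) = €227,000 ÷ €196,298.00 = 1.1564.

1.16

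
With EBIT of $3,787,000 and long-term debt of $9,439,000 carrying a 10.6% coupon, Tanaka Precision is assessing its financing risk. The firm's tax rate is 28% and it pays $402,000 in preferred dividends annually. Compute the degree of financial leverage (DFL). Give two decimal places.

1.70

Interest = $1,000,534.00.
Pre-tax preferred-dividend burden = $402,000 ÷ (1 − 0.28) = $558,333.33.
DFL = EBIT ÷ [EBIT − I − D_p/(1−t)] = $3,787,000 ÷ [$3,787,000 − $1,000,534.00 − $558,333.33] = $3,787,000 ÷ $2,228,132.67 = 1.6996.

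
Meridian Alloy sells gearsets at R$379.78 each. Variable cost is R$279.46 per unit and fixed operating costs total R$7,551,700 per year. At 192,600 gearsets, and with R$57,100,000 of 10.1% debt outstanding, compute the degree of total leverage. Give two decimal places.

3.22

Total contribution margin = 192,600 × R$100.32 = R$19,321,632.00.
Operating income = contribution − fixed costs = R$19,321,632.00 − R$7,551,700 = R$11,769,932.00. Interest = R$5,767,100.00, so EBIT − I = R$6,002,832.00.
Degree of total leverage = total CM / (EBIT − interest) = R$19,321,632.00 / R$6,002,832.00 = 3.2188.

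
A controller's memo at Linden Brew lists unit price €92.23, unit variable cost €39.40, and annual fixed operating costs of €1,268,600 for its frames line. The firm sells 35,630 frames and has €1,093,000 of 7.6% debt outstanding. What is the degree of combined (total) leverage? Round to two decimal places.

Contribution at this volume is 35,630 × €52.83 = €1,882,332.90.
Operating income = contribution − fixed costs = €1,882,332.90 − €1,268,600 = €613,732.90. Interest = €83,068.00, so EBIT − I = €530,664.90.
DCL = contribution ÷ (EBIT − I) = €1,882,332.90 ÷ €530,664.90 = 3.5471.

3.55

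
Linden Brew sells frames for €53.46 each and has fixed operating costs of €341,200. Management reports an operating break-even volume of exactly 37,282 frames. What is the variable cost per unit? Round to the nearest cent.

Contribution per unit must be FC / Q = €341,200 / 37,282 = €9.1519.
Hence VC = price − CM = €53.46 − €9.1519 = €44.31.

€44.31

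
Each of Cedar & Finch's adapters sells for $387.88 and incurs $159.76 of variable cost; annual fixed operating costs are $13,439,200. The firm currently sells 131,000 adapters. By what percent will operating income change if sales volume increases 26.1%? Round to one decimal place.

Total contribution margin = 131,000 × $228.12 = $29,883,720.00.
Subtracting fixed costs: EBIT = $29,883,720.00 − $13,439,200 = $16,444,520.00.
So DOL = total CM / EBIT = $29,883,720.00 / $16,444,520.00 = 1.8172.
So EBIT moves 1.8172 × (+26.1%) = +47.4%.

+47.4%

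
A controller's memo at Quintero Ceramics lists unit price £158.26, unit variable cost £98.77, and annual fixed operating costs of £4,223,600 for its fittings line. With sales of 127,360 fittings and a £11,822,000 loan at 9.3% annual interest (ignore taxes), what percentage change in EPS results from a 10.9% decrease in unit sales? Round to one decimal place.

-36.6%

Total contribution margin = 127,360 × £59.49 = £7,576,646.40.
EBIT = £7,576,646.40 − £4,223,600 = £3,353,046.40.
Interest = £1,099,446.00, so EBIT − I = £2,253,600.40.
Degree of combined leverage = contribution ÷ (EBIT − I) = £7,576,646.40 ÷ £2,253,600.40 = 3.3620.
EPS therefore changes by 3.3620 × (-10.9%) = -36.6%.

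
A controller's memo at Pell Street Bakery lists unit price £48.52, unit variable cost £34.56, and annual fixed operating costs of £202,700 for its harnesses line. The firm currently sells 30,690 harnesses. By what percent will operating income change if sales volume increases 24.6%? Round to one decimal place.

At 30,690 units, contribution = 30,690 × £13.96 = £428,432.40.
Operating income = contribution − fixed costs = £428,432.40 − £202,700 = £225,732.40.
Degree of operating leverage = £428,432.40 / £225,732.40 = 1.8980.
%ΔEBIT = DOL × %ΔSales = 1.8980 × +24.6% = +46.7%.

+46.7%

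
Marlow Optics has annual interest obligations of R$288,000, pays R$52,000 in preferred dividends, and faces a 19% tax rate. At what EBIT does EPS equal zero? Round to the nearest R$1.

Grossing the preferred dividend up to pre-tax terms: R$52,000 / (1 − 0.19) = R$64,197.53.
Financial break-even EBIT = interest + D_p ÷ (1 − t) = R$288,000 + R$64,197.53 = R$352,197.53.

R$352,198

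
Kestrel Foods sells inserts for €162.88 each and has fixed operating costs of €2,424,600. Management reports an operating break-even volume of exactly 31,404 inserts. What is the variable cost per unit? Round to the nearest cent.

€85.67

Contribution per unit must be FC / Q = €2,424,600 / 31,404 = €77.2067.
Variable cost per unit = €162.88 − €77.2067 = €85.67.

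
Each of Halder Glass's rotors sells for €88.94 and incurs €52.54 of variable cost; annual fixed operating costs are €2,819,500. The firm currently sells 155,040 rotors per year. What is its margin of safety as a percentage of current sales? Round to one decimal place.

50.0%

Unit CM = price − variable cost = €88.94 − €52.54 = €36.40. Break-even units = €2,819,500 ÷ €36.40 = 77,458.79; break-even revenue = 77,458.79 × €88.94 = €6,889,184.89.
Current sales = 155,040 × €88.94 = €13,789,257.60.
Margin of safety = (€13,789,257.60 − €6,889,184.89) ÷ €13,789,257.60 = 50.0%.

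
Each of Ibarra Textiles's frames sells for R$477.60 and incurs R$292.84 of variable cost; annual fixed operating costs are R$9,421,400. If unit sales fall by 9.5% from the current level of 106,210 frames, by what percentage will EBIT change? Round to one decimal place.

-18.3%

Total contribution margin = 106,210 × R$184.76 = R$19,623,359.60.
Operating income = contribution − fixed costs = R$19,623,359.60 − R$9,421,400 = R$10,201,959.60.
DOL = contribution ÷ EBIT = R$19,623,359.60 ÷ R$10,201,959.60 = 1.9235.
%ΔEBIT = DOL × %ΔSales = 1.9235 × -9.5% = -18.3%.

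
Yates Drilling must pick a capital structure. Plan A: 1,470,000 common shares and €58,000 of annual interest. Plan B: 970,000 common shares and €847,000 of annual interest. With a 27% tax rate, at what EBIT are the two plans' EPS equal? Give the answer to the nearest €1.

At indifference, (EBIT − 58,000)(1 − t)/1,470,000 = (EBIT − 847,000)(1 − t)/970,000.
Cancelling (1 − t) and cross-multiplying: 970,000·(EBIT − 58,000) = 1,470,000·(EBIT − 847,000).
EBIT × (1,470,000 − 970,000) = 847,000 × 1,470,000 − 58,000 × 970,000 = 1,188,830,000,000, so EBIT = 1,188,830,000,000 ÷ 500,000 = 2,377,660.00.

€2,377,660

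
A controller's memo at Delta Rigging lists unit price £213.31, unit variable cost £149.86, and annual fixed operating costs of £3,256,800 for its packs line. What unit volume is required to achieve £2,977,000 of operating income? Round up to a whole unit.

Each unit contributes £213.31 − £149.86 = £63.45.
Required volume = (fixed costs + target profit) ÷ CM = (£3,256,800 + £2,977,000) ÷ £63.45 = 98,247.44, so 98,248 packs.

98,248 packs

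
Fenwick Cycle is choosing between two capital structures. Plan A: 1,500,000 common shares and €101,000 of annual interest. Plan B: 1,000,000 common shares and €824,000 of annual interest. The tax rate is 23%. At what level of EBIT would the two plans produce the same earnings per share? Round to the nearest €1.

Set EPS_A = EPS_B: (EBIT − €101,000)(1 − 0.23) ÷ 1,500,000 = (EBIT − €824,000)(1 − 0.23) ÷ 1,000,000.
The (1 − t) factor cancels: (EBIT − 101,000) × 1,000,000 = (EBIT − 824,000) × 1,500,000.
EBIT × (1,500,000 − 1,000,000) = 824,000 × 1,500,000 − 101,000 × 1,000,000 = 1,135,000,000,000, so EBIT = 1,135,000,000,000 ÷ 500,000 = 2,270,000.00.

€2,270,000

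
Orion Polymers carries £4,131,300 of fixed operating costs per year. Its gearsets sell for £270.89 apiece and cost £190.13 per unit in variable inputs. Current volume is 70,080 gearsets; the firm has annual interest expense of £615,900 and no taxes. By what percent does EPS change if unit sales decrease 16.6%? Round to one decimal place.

-103.0%

At 70,080 units, contribution = 70,080 × £80.76 = £5,659,660.80.
Operating income = contribution − fixed costs = £5,659,660.80 − £4,131,300 = £1,528,360.80.
After interest of £615,900.00, pre-tax earnings = £912,460.80.
DCL = total CM / (EBIT − I) = £5,659,660.80 / £912,460.80 = 6.2026.
EPS therefore changes by 6.2026 × (-16.6%) = -103.0%.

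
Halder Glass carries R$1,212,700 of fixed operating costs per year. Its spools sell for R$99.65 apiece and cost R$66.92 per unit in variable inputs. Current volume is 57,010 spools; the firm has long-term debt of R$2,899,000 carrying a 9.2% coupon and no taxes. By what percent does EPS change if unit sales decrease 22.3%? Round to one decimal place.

-107.7%

Contribution at this volume is 57,010 × R$32.73 = R$1,865,937.30.
EBIT = R$1,865,937.30 − R$1,212,700 = R$653,237.30.
After interest of R$266,708.00, pre-tax earnings = R$386,529.30.
DCL = total CM / (EBIT − I) = R$1,865,937.30 / R$386,529.30 = 4.8274.
%ΔEPS = DCL × %ΔSales = 4.8274 × -22.3% = -107.7%.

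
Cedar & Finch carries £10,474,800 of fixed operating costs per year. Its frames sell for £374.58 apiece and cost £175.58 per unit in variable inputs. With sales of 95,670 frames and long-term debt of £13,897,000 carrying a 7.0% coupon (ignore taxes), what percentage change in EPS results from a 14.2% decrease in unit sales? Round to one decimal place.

Total contribution margin = 95,670 × £199.00 = £19,038,330.00.
Operating income = contribution − fixed costs = £19,038,330.00 − £10,474,800 = £8,563,530.00.
Interest = £972,790.00, so EBIT − I = £7,590,740.00.
DCL = total CM / (EBIT − I) = £19,038,330.00 / £7,590,740.00 = 2.5081.
EPS therefore changes by 2.5081 × (-14.2%) = -35.6%.

-35.6%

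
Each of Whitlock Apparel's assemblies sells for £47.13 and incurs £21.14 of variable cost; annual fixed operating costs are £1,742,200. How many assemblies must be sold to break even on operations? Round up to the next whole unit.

67,034 assemblies

Unit CM = price − variable cost = £47.13 − £21.14 = £25.99.
Units to break even: £1,742,200 ÷ £25.99 = 67,033.47, rounded up to 67,034.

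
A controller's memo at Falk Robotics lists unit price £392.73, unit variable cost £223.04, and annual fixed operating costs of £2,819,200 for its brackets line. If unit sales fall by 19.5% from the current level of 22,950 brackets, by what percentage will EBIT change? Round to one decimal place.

Total contribution margin = 22,950 × £169.69 = £3,894,385.50.
Subtracting fixed costs: EBIT = £3,894,385.50 − £2,819,200 = £1,075,185.50.
DOL = contribution ÷ EBIT = £3,894,385.50 ÷ £1,075,185.50 = 3.6221.
%ΔEBIT = DOL × %ΔSales = 3.6221 × -19.5% = -70.6%.

-70.6%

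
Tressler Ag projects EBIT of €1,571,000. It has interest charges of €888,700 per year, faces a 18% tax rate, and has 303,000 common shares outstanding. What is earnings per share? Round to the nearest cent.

Pre-tax income = €1,571,000 − €888,700.00 = €682,300.00.
Net income = €682,300.00 × (1 − 0.18) = €559,486.00.
Per share: €559,486.00 / 303,000 shares = €1.85.

€1.85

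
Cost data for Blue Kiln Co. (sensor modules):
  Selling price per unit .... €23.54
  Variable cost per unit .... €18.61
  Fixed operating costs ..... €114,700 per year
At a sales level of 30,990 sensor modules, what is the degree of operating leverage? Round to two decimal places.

4.01

At 30,990 units, contribution = 30,990 × €4.93 = €152,780.70.
EBIT = €152,780.70 − €114,700 = €38,080.70.
DOL = contribution ÷ EBIT = €152,780.70 ÷ €38,080.70 = 4.0120.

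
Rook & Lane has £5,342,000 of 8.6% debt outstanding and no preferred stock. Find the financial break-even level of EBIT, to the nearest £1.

Annual interest = 8.6% × £5,342,000 = £459,412.00.
With no preferred dividends, EPS = 0 when EBIT exactly covers interest, so the financial break-even EBIT is £459,412.00.

£459,412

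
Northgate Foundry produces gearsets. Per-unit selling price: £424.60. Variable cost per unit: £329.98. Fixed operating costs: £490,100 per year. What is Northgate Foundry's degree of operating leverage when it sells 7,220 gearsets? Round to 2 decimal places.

3.54

At 7,220 units, contribution = 7,220 × £94.62 = £683,156.40.
EBIT = £683,156.40 − £490,100 = £193,056.40.
Degree of operating leverage = £683,156.40 / £193,056.40 = 3.5386.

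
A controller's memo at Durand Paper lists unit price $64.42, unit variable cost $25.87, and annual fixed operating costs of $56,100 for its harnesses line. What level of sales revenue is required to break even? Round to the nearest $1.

$93,747

Contribution margin per unit = $64.42 − $25.87 = $38.55, a CM ratio of $38.55 ÷ $64.42 = 0.5984.
Break-even revenue = fixed costs × price ÷ CM = $56,100 × $64.42 ÷ $38.55 = $93,747.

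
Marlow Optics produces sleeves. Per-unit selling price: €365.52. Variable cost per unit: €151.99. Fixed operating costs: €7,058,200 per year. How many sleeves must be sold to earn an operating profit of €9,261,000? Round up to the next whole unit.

76,426 sleeves

Unit CM = price − variable cost = €365.52 − €151.99 = €213.53.
Need Q such that Q × €213.53 − €7,058,200 = €9,261,000, i.e. Q = €16,319,200 / €213.53 = 76,425.79 → 76,426.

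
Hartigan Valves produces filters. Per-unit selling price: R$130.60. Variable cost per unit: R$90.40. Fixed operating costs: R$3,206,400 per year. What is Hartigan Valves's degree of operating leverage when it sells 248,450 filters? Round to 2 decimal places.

Total contribution margin = 248,450 × R$40.20 = R$9,987,690.00.
Operating income = contribution − fixed costs = R$9,987,690.00 − R$3,206,400 = R$6,781,290.00.
So DOL = total CM / EBIT = R$9,987,690.00 / R$6,781,290.00 = 1.4728.

1.47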